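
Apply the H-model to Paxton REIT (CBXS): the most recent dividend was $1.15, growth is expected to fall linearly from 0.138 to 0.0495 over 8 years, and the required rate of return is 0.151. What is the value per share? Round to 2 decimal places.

H-model: P₀ = D₀[(1+g_L) + H(g_S−g_L)]/(r−g_L), with H = 8/2 = 4.
P₀ = 1.15 × [(1+0.0495) + 4×(0.138−0.0495)] / (0.151−0.0495)
   = 1.15 × 1.4035 / 0.1015 = 15.9017

$15.90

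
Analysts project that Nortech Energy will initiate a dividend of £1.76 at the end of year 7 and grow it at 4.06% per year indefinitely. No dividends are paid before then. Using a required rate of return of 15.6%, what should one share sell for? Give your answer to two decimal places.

£6.39

Deferred-dividend DDM. At t=6 the remaining stream is a growing perpetuity with first payment D_7 = 1.76.
V_6 = D_7/(r−g) = 1.76/(0.156−0.0406) = 15.2513
P₀ = V_6/(1+r)^6 = 15.2513/(1+0.156)^6 = 6.3909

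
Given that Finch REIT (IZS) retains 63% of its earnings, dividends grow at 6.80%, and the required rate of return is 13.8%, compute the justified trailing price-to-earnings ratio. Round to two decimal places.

5.65

Payout ratio b = 1 − 0.63 = 0.37.
Justified trailing P/E = b(1+g)/(r−g) = 0.37×(1+0.068)/(0.138−0.068) = 5.6451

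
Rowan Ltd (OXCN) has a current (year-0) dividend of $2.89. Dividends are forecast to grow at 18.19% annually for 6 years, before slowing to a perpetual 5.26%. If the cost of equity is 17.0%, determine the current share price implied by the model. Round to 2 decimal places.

$45.50

Two-stage DDM. Project D₁…D_6 at 0.1819, terminal growth 0.0526, discount at r = 0.17.
D_1 = 3.4157
D_2 = 4.0370
D_3 = 4.7713
D_4 = 5.6392
D_5 = 6.6650
D_6 = 7.8774
Terminal value at t=6: TV = D_7/(r−g) = 8.2917/(0.17−0.0526) = 70.6281
P₀ = 3.4157/(1+0.17)^1 + 4.0370/(1+0.17)^2 + 4.7713/(1+0.17)^3 + 5.6392/(1+0.17)^4 + 6.6650/(1+0.17)^5 + 7.8774/(1+0.17)^6 + 70.6281/(1+0.17)^6 = 45.5014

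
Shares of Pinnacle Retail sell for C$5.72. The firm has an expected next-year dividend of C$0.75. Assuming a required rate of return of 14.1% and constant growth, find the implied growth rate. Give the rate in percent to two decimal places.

0.99%

From P₀ = D₁/(r − g), the implied growth is g = r − D₁/P₀.
g = 0.141 − 0.75/5.72 = 0.141 − 0.13112 = 0.00988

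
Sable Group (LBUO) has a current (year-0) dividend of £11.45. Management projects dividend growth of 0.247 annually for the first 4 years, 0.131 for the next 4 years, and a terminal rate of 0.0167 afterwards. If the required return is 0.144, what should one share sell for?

£243.25

Three-stage DDM. Project D₁…D_8; terminal Gordon value at t=8 with g = 0.0167; discount at r = 0.144.
D_1 = 14.2781
D_2 = 17.8049
D_3 = 22.2027
D_4 = 27.6867
D_5 = 31.3137
D_6 = 35.4158
D_7 = 40.0552
D_8 = 45.3025
TV_8 = 46.0590/(0.144−0.0167) = 361.8146
P₀ = Σ Dₜ/(1+r)ᵗ + TV_8/(1+r)^8 = 243.2549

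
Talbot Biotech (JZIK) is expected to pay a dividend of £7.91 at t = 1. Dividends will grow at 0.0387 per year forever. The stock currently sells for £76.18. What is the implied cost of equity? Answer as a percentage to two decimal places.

Rearranging the constant-growth DDM: r = D₁/P₀ + g.
r = 7.9100 / 76.18 + 0.0387 = 0.10383 + 0.0387 = 0.14253

14.25%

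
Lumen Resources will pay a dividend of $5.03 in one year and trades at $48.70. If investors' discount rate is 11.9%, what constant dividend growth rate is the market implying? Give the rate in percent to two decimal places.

From P₀ = D₁/(r − g), the implied growth is g = r − D₁/P₀.
g = 0.119 − 5.03/48.70 = 0.119 − 0.10329 = 0.01571

1.57%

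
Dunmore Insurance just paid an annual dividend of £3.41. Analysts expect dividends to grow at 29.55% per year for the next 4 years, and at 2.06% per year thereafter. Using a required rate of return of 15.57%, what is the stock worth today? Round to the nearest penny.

Two-stage DDM. Project D₁…D_4 at 0.2955, terminal growth 0.0206, discount at r = 0.1557.
D_1 = 4.4177
D_2 = 5.7231
D_3 = 7.4142
D_4 = 9.6051
Terminal value at t=4: TV = D_5/(r−g) = 9.8030/(0.1557−0.0206) = 72.5612
P₀ = 4.4177/(1+0.1557)^1 + 5.7231/(1+0.1557)^2 + 7.4142/(1+0.1557)^3 + 9.6051/(1+0.1557)^4 + 72.5612/(1+0.1557)^4 = 58.9695

£58.97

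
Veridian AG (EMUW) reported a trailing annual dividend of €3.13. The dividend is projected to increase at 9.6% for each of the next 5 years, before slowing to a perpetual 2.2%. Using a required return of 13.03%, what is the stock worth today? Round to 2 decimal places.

€39.60

Two-stage DDM. Project D₁…D_5 at 0.096, terminal growth 0.022, discount at r = 0.1303.
D_1 = 3.4305
D_2 = 3.7598
D_3 = 4.1207
D_4 = 4.5163
D_5 = 4.9499
Terminal value at t=5: TV = D_6/(r−g) = 5.0588/(0.1303−0.022) = 46.7110
P₀ = 3.4305/(1+0.1303)^1 + 3.7598/(1+0.1303)^2 + 4.1207/(1+0.1303)^3 + 4.5163/(1+0.1303)^4 + 4.9499/(1+0.1303)^5 + 46.7110/(1+0.1303)^5 = 39.6009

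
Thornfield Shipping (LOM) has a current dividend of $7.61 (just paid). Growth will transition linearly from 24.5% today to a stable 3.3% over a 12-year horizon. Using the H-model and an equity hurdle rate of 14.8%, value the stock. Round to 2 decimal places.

H-model: P₀ = D₀[(1+g_L) + H(g_S−g_L)]/(r−g_L), with H = 12/2 = 6.
P₀ = 7.61 × [(1+0.033) + 6×(0.245−0.033)] / (0.148−0.033)
   = 7.61 × 2.3050 / 0.115 = 152.5309

$152.53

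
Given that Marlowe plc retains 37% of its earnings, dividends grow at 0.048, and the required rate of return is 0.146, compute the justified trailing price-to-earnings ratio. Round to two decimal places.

6.74

Payout ratio b = 1 − 0.37 = 0.63.
Justified trailing P/E = b(1+g)/(r−g) = 0.63×(1+0.048)/(0.146−0.048) = 6.7371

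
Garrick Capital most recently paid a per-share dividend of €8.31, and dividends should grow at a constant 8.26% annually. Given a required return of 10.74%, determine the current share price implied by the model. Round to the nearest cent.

Gordon growth model: P₀ = D₁/(r − g). D₁ = 8.31 × (1 + 0.0826) = 8.9964.
P₀ = 8.9964 / (0.1074 − 0.0826) = 8.9964 / 0.0248 = 362.7583

€362.76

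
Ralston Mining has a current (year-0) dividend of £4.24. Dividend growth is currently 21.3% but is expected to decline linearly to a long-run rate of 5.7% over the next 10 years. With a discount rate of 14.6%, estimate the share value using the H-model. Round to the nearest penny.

H-model: P₀ = D₀[(1+g_L) + H(g_S−g_L)]/(r−g_L), with H = 10/2 = 5.
P₀ = 4.24 × [(1+0.057) + 5×(0.213−0.057)] / (0.146−0.057)
   = 4.24 × 1.8370 / 0.089 = 87.5155

£87.52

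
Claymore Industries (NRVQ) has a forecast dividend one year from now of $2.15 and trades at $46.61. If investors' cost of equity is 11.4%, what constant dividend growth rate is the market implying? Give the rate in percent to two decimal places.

From P₀ = D₁/(r − g), the implied growth is g = r − D₁/P₀.
g = 0.114 − 2.15/46.61 = 0.114 − 0.04613 = 0.06787

6.79%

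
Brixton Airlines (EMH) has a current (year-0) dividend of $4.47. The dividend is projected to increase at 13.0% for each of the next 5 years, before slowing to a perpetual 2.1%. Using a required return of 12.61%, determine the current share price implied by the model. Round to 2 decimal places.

Two-stage DDM. Project D₁…D_5 at 0.13, terminal growth 0.021, discount at r = 0.1261.
D_1 = 5.0511
D_2 = 5.7077
D_3 = 6.4497
D_4 = 7.2882
D_5 = 8.2357
Terminal value at t=5: TV = D_6/(r−g) = 8.4086/(0.1261−0.021) = 80.0060
P₀ = 5.0511/(1+0.1261)^1 + 5.7077/(1+0.1261)^2 + 6.4497/(1+0.1261)^3 + 7.2882/(1+0.1261)^4 + 8.2357/(1+0.1261)^5 + 80.0060/(1+0.1261)^5 = 66.7645

$66.76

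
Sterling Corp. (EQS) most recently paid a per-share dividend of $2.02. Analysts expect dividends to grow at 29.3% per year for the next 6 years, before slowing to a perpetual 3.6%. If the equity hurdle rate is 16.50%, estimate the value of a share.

$48.06

Two-stage DDM. Project D₁…D_6 at 0.293, terminal growth 0.036, discount at r = 0.165.
D_1 = 2.6119
D_2 = 3.3771
D_3 = 4.3666
D_4 = 5.6461
D_5 = 7.3004
D_6 = 9.4394
Terminal value at t=6: TV = D_7/(r−g) = 9.7792/(0.165−0.036) = 75.8076
P₀ = 2.6119/(1+0.165)^1 + 3.3771/(1+0.165)^2 + 4.3666/(1+0.165)^3 + 5.6461/(1+0.165)^4 + 7.3004/(1+0.165)^5 + 9.4394/(1+0.165)^6 + 75.8076/(1+0.165)^6 = 48.0563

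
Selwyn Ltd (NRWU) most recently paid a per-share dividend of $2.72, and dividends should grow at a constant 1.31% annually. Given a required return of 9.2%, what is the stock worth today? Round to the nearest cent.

$34.93

Gordon growth model: P₀ = D₁/(r − g). D₁ = 2.72 × (1 + 0.0131) = 2.7556.
P₀ = 2.7556 / (0.092 − 0.0131) = 2.7556 / 0.0789 = 34.9256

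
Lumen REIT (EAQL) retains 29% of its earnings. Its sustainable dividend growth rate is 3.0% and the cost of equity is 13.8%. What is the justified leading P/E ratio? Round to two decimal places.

Payout ratio b = 1 − 0.29 = 0.71.
Justified leading P/E = b/(r−g) = 0.71/(0.138−0.03) = 6.5741

6.57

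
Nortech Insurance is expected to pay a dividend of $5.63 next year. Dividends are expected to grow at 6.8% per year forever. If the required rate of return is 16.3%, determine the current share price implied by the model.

$59.26

Gordon growth model: P₀ = D₁/(r − g), with D₁ = 5.63 given directly.
P₀ = 5.6300 / (0.163 − 0.068) = 5.6300 / 0.095 = 59.2632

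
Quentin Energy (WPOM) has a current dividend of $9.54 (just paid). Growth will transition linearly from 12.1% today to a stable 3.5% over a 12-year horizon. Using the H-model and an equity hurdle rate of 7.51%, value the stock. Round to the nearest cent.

H-model: P₀ = D₀[(1+g_L) + H(g_S−g_L)]/(r−g_L), with H = 12/2 = 6.
P₀ = 9.54 × [(1+0.035) + 6×(0.121−0.035)] / (0.0751−0.035)
   = 9.54 × 1.5510 / 0.0401 = 368.9910

$368.99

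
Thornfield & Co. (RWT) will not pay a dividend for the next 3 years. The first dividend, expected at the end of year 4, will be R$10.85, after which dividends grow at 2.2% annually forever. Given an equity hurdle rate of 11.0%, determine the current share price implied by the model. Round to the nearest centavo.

R$90.15

Deferred-dividend DDM. At t=3 the remaining stream is a growing perpetuity with first payment D_4 = 10.85.
V_3 = D_4/(r−g) = 10.85/(0.11−0.022) = 123.2955
P₀ = V_3/(1+r)^3 = 123.2955/(1+0.11)^3 = 90.1526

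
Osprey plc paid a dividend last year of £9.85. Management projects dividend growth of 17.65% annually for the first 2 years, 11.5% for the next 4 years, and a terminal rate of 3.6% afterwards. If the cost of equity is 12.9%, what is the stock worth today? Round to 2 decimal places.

Three-stage DDM. Project D₁…D_6; terminal Gordon value at t=6 with g = 0.036; discount at r = 0.129.
D_1 = 11.5885
D_2 = 13.6339
D_3 = 15.2018
D_4 = 16.9500
D_5 = 18.8993
D_6 = 21.0727
TV_6 = 21.8313/(0.129−0.036) = 234.7450
P₀ = Σ Dₜ/(1+r)ᵗ + TV_6/(1+r)^6 = 175.7886

£175.79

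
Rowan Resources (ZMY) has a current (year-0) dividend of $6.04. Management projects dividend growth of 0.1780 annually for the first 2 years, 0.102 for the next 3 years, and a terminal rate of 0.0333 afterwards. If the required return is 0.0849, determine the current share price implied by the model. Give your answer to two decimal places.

$185.17

Three-stage DDM. Project D₁…D_5; terminal Gordon value at t=5 with g = 0.0333; discount at r = 0.0849.
D_1 = 7.1151
D_2 = 8.3816
D_3 = 9.2365
D_4 = 10.1787
D_5 = 11.2169
TV_5 = 11.5904/(0.0849−0.0333) = 224.6203
P₀ = Σ Dₜ/(1+r)ᵗ + TV_5/(1+r)^5 = 185.1749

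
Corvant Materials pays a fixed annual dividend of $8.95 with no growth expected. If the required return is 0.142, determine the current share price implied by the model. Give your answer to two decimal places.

$63.03

Zero-growth DDM (perpetuity): P₀ = D/r = 8.95 / 0.142 = 63.0282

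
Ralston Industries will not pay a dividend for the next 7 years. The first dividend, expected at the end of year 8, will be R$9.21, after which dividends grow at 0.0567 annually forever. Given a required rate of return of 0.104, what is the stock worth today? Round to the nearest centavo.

R$97.41

Deferred-dividend DDM. At t=7 the remaining stream is a growing perpetuity with first payment D_8 = 9.21.
V_7 = D_8/(r−g) = 9.21/(0.104−0.0567) = 194.7146
P₀ = V_7/(1+r)^7 = 194.7146/(1+0.104)^7 = 97.4126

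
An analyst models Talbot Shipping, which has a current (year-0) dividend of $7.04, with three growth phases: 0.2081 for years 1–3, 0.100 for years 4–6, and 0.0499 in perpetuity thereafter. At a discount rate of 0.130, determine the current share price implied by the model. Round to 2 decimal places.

$152.66

Three-stage DDM. Project D₁…D_6; terminal Gordon value at t=6 with g = 0.0499; discount at r = 0.13.
D_1 = 8.5050
D_2 = 10.2749
D_3 = 12.4131
D_4 = 13.6544
D_5 = 15.0199
D_6 = 16.5219
TV_6 = 17.3463/(0.13−0.0499) = 216.5583
P₀ = Σ Dₜ/(1+r)ᵗ + TV_6/(1+r)^6 = 152.6557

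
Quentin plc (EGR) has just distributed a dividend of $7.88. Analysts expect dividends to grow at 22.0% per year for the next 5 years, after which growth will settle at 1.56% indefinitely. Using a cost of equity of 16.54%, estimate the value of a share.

$112.46

Two-stage DDM. Project D₁…D_5 at 0.22, terminal growth 0.0156, discount at r = 0.1654.
D_1 = 9.6136
D_2 = 11.7286
D_3 = 14.3089
D_4 = 17.4568
D_5 = 21.2973
Terminal value at t=5: TV = D_6/(r−g) = 21.6296/(0.1654−0.0156) = 144.3897
P₀ = 9.6136/(1+0.1654)^1 + 11.7286/(1+0.1654)^2 + 14.3089/(1+0.1654)^3 + 17.4568/(1+0.1654)^4 + 21.2973/(1+0.1654)^5 + 144.3897/(1+0.1654)^5 = 112.4639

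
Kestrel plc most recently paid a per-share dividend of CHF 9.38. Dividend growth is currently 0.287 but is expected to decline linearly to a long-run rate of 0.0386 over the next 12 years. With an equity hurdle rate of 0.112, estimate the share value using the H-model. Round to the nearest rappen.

H-model: P₀ = D₀[(1+g_L) + H(g_S−g_L)]/(r−g_L), with H = 12/2 = 6.
P₀ = 9.38 × [(1+0.0386) + 6×(0.287−0.0386)] / (0.112−0.0386)
   = 9.38 × 2.5290 / 0.0734 = 323.1883

CHF 323.19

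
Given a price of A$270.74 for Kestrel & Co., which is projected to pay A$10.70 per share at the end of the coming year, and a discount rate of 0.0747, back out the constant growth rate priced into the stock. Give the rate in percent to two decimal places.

3.52%

From P₀ = D₁/(r − g), the implied growth is g = r − D₁/P₀.
g = 0.0747 − 10.70/270.74 = 0.0747 − 0.03952 = 0.03518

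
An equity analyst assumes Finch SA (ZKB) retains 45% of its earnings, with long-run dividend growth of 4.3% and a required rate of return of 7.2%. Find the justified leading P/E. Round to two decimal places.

Payout ratio b = 1 − 0.45 = 0.55.
Justified leading P/E = b/(r−g) = 0.55/(0.072−0.043) = 18.9655

18.97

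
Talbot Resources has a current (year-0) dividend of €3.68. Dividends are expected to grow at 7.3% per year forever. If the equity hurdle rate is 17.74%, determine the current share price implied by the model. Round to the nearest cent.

€37.82

Gordon growth model: P₀ = D₁/(r − g). D₁ = 3.68 × (1 + 0.073) = 3.9486.
P₀ = 3.9486 / (0.1774 − 0.073) = 3.9486 / 0.1044 = 37.8222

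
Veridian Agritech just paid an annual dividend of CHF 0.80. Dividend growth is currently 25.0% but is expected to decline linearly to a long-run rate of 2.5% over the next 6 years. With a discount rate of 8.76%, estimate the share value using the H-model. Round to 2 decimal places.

H-model: P₀ = D₀[(1+g_L) + H(g_S−g_L)]/(r−g_L), with H = 6/2 = 3.
P₀ = 0.80 × [(1+0.025) + 3×(0.25−0.025)] / (0.0876−0.025)
   = 0.80 × 1.7000 / 0.0626 = 21.7252

CHF 21.73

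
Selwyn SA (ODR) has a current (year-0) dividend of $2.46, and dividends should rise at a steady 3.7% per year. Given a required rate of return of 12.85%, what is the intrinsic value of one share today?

Gordon growth model: P₀ = D₁/(r − g). D₁ = 2.46 × (1 + 0.037) = 2.5510.
P₀ = 2.5510 / (0.1285 − 0.037) = 2.5510 / 0.0915 = 27.8800

$27.88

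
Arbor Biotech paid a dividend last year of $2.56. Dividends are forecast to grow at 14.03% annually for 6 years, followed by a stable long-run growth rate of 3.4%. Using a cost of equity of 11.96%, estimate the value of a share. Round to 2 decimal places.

$50.90

Two-stage DDM. Project D₁…D_6 at 0.1403, terminal growth 0.034, discount at r = 0.1196.
D_1 = 2.9192
D_2 = 3.3287
D_3 = 3.7957
D_4 = 4.3283
D_5 = 4.9356
D_6 = 5.6280
Terminal value at t=6: TV = D_7/(r−g) = 5.8194/(0.1196−0.034) = 67.9832
P₀ = 2.9192/(1+0.1196)^1 + 3.3287/(1+0.1196)^2 + 3.7957/(1+0.1196)^3 + 4.3283/(1+0.1196)^4 + 4.9356/(1+0.1196)^5 + 5.6280/(1+0.1196)^6 + 67.9832/(1+0.1196)^6 = 50.9014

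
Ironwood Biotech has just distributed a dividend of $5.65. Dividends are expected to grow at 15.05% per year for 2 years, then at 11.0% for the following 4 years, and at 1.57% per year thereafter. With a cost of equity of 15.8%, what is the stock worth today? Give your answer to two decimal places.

Three-stage DDM. Project D₁…D_6; terminal Gordon value at t=6 with g = 0.0157; discount at r = 0.158.
D_1 = 6.5003
D_2 = 7.4786
D_3 = 8.3013
D_4 = 9.2144
D_5 = 10.2280
D_6 = 11.3531
TV_6 = 11.5313/(0.158−0.0157) = 81.0353
P₀ = Σ Dₜ/(1+r)ᵗ + TV_6/(1+r)^6 = 64.8872

$64.89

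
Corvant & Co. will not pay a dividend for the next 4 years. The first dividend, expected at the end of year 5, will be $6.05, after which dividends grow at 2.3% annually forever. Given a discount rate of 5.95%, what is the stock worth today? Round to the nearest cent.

$131.54

Deferred-dividend DDM. At t=4 the remaining stream is a growing perpetuity with first payment D_5 = 6.05.
V_4 = D_5/(r−g) = 6.05/(0.0595−0.023) = 165.7534
P₀ = V_4/(1+r)^4 = 165.7534/(1+0.0595)^4 = 131.5403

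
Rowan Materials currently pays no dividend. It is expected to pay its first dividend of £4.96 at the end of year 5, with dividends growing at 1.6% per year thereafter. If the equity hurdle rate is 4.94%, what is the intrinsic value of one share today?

Deferred-dividend DDM. At t=4 the remaining stream is a growing perpetuity with first payment D_5 = 4.96.
V_4 = D_5/(r−g) = 4.96/(0.0494−0.016) = 148.5030
P₀ = V_4/(1+r)^4 = 148.5030/(1+0.0494)^4 = 122.4534

£122.45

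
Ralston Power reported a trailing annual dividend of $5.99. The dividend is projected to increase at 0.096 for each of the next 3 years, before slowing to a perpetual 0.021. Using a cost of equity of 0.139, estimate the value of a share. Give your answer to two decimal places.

Two-stage DDM. Project D₁…D_3 at 0.096, terminal growth 0.021, discount at r = 0.139.
D_1 = 6.5650
D_2 = 7.1953
D_3 = 7.8860
Terminal value at t=3: TV = D_4/(r−g) = 8.0516/(0.139−0.021) = 68.2342
P₀ = 6.5650/(1+0.139)^1 + 7.1953/(1+0.139)^2 + 7.8860/(1+0.139)^3 + 68.2342/(1+0.139)^3 = 62.8246

$62.82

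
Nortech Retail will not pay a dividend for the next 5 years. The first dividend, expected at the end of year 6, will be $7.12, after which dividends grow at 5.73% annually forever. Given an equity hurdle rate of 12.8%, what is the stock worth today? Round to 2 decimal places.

Deferred-dividend DDM. At t=5 the remaining stream is a growing perpetuity with first payment D_6 = 7.12.
V_5 = D_6/(r−g) = 7.12/(0.128−0.0573) = 100.7072
P₀ = V_5/(1+r)^5 = 100.7072/(1+0.128)^5 = 55.1461

$55.15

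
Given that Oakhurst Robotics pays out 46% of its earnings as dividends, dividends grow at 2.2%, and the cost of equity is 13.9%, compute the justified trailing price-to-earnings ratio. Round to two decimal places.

Justified trailing P/E = b(1+g)/(r−g) = 0.46×(1+0.022)/(0.139−0.022) = 4.0181

4.02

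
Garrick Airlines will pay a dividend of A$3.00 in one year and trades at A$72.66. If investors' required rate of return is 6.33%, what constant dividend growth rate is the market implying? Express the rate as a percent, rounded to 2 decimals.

From P₀ = D₁/(r − g), the implied growth is g = r − D₁/P₀.
g = 0.0633 − 3.00/72.66 = 0.0633 − 0.04129 = 0.02201

2.20%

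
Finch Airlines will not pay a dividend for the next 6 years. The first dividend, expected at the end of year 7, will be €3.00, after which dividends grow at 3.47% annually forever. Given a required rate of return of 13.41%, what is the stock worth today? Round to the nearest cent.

Deferred-dividend DDM. At t=6 the remaining stream is a growing perpetuity with first payment D_7 = 3.00.
V_6 = D_7/(r−g) = 3.00/(0.1341−0.0347) = 30.1811
P₀ = V_6/(1+r)^6 = 30.1811/(1+0.1341)^6 = 14.1849

€14.18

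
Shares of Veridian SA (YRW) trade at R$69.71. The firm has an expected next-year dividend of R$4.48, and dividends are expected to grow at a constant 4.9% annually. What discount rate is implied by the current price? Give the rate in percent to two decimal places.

11.33%

Rearranging the constant-growth DDM: r = D₁/P₀ + g.
r = 4.4800 / 69.71 + 0.049 = 0.06427 + 0.049 = 0.11327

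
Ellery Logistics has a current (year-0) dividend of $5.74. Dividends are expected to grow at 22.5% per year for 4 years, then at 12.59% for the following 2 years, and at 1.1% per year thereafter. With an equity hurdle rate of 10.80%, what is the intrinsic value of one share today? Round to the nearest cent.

Three-stage DDM. Project D₁…D_6; terminal Gordon value at t=6 with g = 0.011; discount at r = 0.108.
D_1 = 7.0315
D_2 = 8.6136
D_3 = 10.5516
D_4 = 12.9258
D_5 = 14.5531
D_6 = 16.3854
TV_6 = 16.5656/(0.108−0.011) = 170.7793
P₀ = Σ Dₜ/(1+r)ᵗ + TV_6/(1+r)^6 = 139.5651

$139.57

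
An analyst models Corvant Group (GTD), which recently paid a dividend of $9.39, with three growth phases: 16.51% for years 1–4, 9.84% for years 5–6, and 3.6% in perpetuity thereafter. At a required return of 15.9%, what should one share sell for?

Three-stage DDM. Project D₁…D_6; terminal Gordon value at t=6 with g = 0.036; discount at r = 0.159.
D_1 = 10.9403
D_2 = 12.7465
D_3 = 14.8510
D_4 = 17.3029
D_5 = 19.0055
D_6 = 20.8756
TV_6 = 21.6271/(0.159−0.036) = 175.8305
P₀ = Σ Dₜ/(1+r)ᵗ + TV_6/(1+r)^6 = 128.3000

$128.30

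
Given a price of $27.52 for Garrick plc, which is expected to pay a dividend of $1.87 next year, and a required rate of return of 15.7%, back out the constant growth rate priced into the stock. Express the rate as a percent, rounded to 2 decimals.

From P₀ = D₁/(r − g), the implied growth is g = r − D₁/P₀.
g = 0.157 − 1.87/27.52 = 0.157 − 0.06795 = 0.08905

8.90%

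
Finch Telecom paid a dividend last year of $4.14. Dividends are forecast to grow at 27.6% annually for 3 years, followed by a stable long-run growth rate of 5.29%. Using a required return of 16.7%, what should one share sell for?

$64.83

Two-stage DDM. Project D₁…D_3 at 0.276, terminal growth 0.0529, discount at r = 0.167.
D_1 = 5.2826
D_2 = 6.7406
D_3 = 8.6011
Terminal value at t=3: TV = D_4/(r−g) = 9.0561/(0.167−0.0529) = 79.3695
P₀ = 5.2826/(1+0.167)^1 + 6.7406/(1+0.167)^2 + 8.6011/(1+0.167)^3 + 79.3695/(1+0.167)^3 = 64.8271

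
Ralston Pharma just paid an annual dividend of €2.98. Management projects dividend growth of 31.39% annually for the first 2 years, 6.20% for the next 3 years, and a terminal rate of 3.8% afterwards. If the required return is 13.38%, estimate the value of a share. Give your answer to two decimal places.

Three-stage DDM. Project D₁…D_5; terminal Gordon value at t=5 with g = 0.038; discount at r = 0.1338.
D_1 = 3.9154
D_2 = 5.1445
D_3 = 5.4634
D_4 = 5.8022
D_5 = 6.1619
TV_5 = 6.3960/(0.1338−0.038) = 66.7646
P₀ = Σ Dₜ/(1+r)ᵗ + TV_5/(1+r)^5 = 53.6376

€53.64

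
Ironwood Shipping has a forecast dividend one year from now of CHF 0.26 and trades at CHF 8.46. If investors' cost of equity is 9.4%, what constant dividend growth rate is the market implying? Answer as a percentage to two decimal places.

6.33%

From P₀ = D₁/(r − g), the implied growth is g = r − D₁/P₀.
g = 0.094 − 0.26/8.46 = 0.094 − 0.03073 = 0.06327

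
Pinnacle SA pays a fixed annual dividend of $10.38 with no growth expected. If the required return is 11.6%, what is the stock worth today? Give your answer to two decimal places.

$89.48

Zero-growth DDM (perpetuity): P₀ = D/r = 10.38 / 0.116 = 89.4828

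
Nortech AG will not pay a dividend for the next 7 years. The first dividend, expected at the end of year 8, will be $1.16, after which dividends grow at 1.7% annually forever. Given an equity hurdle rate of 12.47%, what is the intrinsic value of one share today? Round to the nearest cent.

$4.73

Deferred-dividend DDM. At t=7 the remaining stream is a growing perpetuity with first payment D_8 = 1.16.
V_7 = D_8/(r−g) = 1.16/(0.1247−0.017) = 10.7707
P₀ = V_7/(1+r)^7 = 10.7707/(1+0.1247)^7 = 4.7314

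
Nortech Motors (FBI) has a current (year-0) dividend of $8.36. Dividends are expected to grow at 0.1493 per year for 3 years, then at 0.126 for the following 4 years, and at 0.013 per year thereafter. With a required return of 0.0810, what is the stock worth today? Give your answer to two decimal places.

$249.12

Three-stage DDM. Project D₁…D_7; terminal Gordon value at t=7 with g = 0.013; discount at r = 0.081.
D_1 = 9.6081
D_2 = 11.0426
D_3 = 12.6913
D_4 = 14.2904
D_5 = 16.0910
D_6 = 18.1185
D_7 = 20.4014
TV_7 = 20.6666/(0.081−0.013) = 303.9209
P₀ = Σ Dₜ/(1+r)ᵗ + TV_7/(1+r)^7 = 249.1220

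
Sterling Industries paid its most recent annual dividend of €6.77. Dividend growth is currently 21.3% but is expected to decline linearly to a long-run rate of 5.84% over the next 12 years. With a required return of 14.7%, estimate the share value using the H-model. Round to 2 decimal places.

H-model: P₀ = D₀[(1+g_L) + H(g_S−g_L)]/(r−g_L), with H = 12/2 = 6.
P₀ = 6.77 × [(1+0.0584) + 6×(0.213−0.0584)] / (0.147−0.0584)
   = 6.77 × 1.9860 / 0.0886 = 151.7519

€151.75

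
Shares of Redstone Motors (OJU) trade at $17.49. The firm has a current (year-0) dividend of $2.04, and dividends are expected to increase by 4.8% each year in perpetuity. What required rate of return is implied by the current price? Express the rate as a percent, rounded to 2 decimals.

17.02%

Rearranging the constant-growth DDM: r = D₁/P₀ + g.
D₁ = 2.04 × (1 + 0.048) = 2.1379.
r = 2.1379 / 17.49 + 0.048 = 0.12224 + 0.048 = 0.17024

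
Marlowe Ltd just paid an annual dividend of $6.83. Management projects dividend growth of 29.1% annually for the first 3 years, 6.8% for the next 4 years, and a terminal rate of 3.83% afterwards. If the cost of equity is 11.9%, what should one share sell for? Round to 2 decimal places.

$176.82

Three-stage DDM. Project D₁…D_7; terminal Gordon value at t=7 with g = 0.0383; discount at r = 0.119.
D_1 = 8.8175
D_2 = 11.3834
D_3 = 14.6960
D_4 = 15.6953
D_5 = 16.7626
D_6 = 17.9025
D_7 = 19.1198
TV_7 = 19.8521/(0.119−0.0383) = 245.9992
P₀ = Σ Dₜ/(1+r)ᵗ + TV_7/(1+r)^7 = 176.8211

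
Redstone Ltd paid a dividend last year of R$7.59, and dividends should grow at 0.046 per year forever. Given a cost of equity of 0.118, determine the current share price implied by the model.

R$110.27

Gordon growth model: P₀ = D₁/(r − g). D₁ = 7.59 × (1 + 0.046) = 7.9391.
P₀ = 7.9391 / (0.118 − 0.046) = 7.9391 / 0.072 = 110.2658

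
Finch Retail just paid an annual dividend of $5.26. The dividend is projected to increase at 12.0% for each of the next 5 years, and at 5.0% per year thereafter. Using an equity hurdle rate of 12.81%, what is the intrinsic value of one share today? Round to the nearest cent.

$93.95

Two-stage DDM. Project D₁…D_5 at 0.12, terminal growth 0.05, discount at r = 0.1281.
D_1 = 5.8912
D_2 = 6.5981
D_3 = 7.3899
D_4 = 8.2767
D_5 = 9.2699
Terminal value at t=5: TV = D_6/(r−g) = 9.7334/(0.1281−0.05) = 124.6276
P₀ = 5.8912/(1+0.1281)^1 + 6.5981/(1+0.1281)^2 + 7.3899/(1+0.1281)^3 + 8.2767/(1+0.1281)^4 + 9.2699/(1+0.1281)^5 + 124.6276/(1+0.1281)^5 = 93.9533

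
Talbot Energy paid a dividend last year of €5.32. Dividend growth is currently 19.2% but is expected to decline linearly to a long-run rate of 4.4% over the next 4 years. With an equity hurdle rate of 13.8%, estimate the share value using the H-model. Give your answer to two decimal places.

€75.84

H-model: P₀ = D₀[(1+g_L) + H(g_S−g_L)]/(r−g_L), with H = 4/2 = 2.
P₀ = 5.32 × [(1+0.044) + 2×(0.192−0.044)] / (0.138−0.044)
   = 5.32 × 1.3400 / 0.094 = 75.8383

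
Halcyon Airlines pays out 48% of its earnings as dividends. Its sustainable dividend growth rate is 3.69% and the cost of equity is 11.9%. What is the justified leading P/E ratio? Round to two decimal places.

5.85

Justified leading P/E = b/(r−g) = 0.48/(0.119−0.0369) = 5.8465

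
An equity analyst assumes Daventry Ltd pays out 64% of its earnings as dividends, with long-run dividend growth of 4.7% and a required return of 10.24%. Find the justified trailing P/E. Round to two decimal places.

Justified trailing P/E = b(1+g)/(r−g) = 0.64×(1+0.047)/(0.1024−0.047) = 12.0953

12.10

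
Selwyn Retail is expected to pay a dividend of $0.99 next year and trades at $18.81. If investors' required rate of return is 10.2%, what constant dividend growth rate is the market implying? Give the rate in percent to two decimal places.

From P₀ = D₁/(r − g), the implied growth is g = r − D₁/P₀.
g = 0.102 − 0.99/18.81 = 0.102 − 0.05263 = 0.04937

4.94%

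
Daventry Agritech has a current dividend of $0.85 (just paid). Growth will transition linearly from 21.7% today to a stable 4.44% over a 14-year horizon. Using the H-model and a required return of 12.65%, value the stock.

$23.32

H-model: P₀ = D₀[(1+g_L) + H(g_S−g_L)]/(r−g_L), with H = 14/2 = 7.
P₀ = 0.85 × [(1+0.0444) + 7×(0.217−0.0444)] / (0.1265−0.0444)
   = 0.85 × 2.2526 / 0.0821 = 23.3217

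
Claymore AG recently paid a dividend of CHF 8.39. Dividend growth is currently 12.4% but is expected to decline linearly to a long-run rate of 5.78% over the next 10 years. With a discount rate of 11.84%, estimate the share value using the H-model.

CHF 192.28

H-model: P₀ = D₀[(1+g_L) + H(g_S−g_L)]/(r−g_L), with H = 10/2 = 5.
P₀ = 8.39 × [(1+0.0578) + 5×(0.124−0.0578)] / (0.1184−0.0578)
   = 8.39 × 1.3888 / 0.0606 = 192.2778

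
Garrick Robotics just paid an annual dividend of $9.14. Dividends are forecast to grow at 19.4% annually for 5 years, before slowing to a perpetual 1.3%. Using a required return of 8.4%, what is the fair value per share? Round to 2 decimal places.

Two-stage DDM. Project D₁…D_5 at 0.194, terminal growth 0.013, discount at r = 0.084.
D_1 = 10.9132
D_2 = 13.0303
D_3 = 15.5582
D_4 = 18.5765
D_5 = 22.1803
Terminal value at t=5: TV = D_6/(r−g) = 22.4687/(0.084−0.013) = 316.4601
P₀ = 10.9132/(1+0.084)^1 + 13.0303/(1+0.084)^2 + 15.5582/(1+0.084)^3 + 18.5765/(1+0.084)^4 + 22.1803/(1+0.084)^5 + 316.4601/(1+0.084)^5 = 273.0768

$273.08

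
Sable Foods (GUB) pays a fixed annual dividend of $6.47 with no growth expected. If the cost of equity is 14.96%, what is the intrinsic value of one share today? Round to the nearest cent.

Zero-growth DDM (perpetuity): P₀ = D/r = 6.47 / 0.1496 = 43.2487

$43.25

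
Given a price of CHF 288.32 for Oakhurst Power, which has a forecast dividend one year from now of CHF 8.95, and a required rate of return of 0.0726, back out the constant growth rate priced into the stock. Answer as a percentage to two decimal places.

4.16%

From P₀ = D₁/(r − g), the implied growth is g = r − D₁/P₀.
g = 0.0726 − 8.95/288.32 = 0.0726 − 0.03104 = 0.04156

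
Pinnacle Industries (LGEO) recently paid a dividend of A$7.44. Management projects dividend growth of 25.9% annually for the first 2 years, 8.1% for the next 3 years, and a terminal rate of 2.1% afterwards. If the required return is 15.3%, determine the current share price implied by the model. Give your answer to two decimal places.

Three-stage DDM. Project D₁…D_5; terminal Gordon value at t=5 with g = 0.021; discount at r = 0.153.
D_1 = 9.3670
D_2 = 11.7930
D_3 = 12.7482
D_4 = 13.7808
D_5 = 14.8971
TV_5 = 15.2099/(0.153−0.021) = 115.2267
P₀ = Σ Dₜ/(1+r)ᵗ + TV_5/(1+r)^5 = 96.9666

A$96.97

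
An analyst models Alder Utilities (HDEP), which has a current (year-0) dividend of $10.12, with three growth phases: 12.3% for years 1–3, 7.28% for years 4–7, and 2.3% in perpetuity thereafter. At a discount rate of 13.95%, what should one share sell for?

$129.71

Three-stage DDM. Project D₁…D_7; terminal Gordon value at t=7 with g = 0.023; discount at r = 0.1395.
D_1 = 11.3648
D_2 = 12.7626
D_3 = 14.3324
D_4 = 15.3758
D_5 = 16.4952
D_6 = 17.6960
D_7 = 18.9843
TV_7 = 19.4210/(0.1395−0.023) = 166.7034
P₀ = Σ Dₜ/(1+r)ᵗ + TV_7/(1+r)^7 = 129.7142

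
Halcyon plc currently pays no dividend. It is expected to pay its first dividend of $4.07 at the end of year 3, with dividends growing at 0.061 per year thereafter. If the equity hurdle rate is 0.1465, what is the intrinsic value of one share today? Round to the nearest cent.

Deferred-dividend DDM. At t=2 the remaining stream is a growing perpetuity with first payment D_3 = 4.07.
V_2 = D_3/(r−g) = 4.07/(0.1465−0.061) = 47.6023
P₀ = V_2/(1+r)^2 = 47.6023/(1+0.1465)^2 = 36.2143

$36.21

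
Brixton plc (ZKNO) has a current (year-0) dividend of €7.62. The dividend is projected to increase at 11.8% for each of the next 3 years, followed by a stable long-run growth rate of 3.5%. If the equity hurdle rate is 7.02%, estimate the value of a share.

Two-stage DDM. Project D₁…D_3 at 0.118, terminal growth 0.035, discount at r = 0.0702.
D_1 = 8.5192
D_2 = 9.5244
D_3 = 10.6483
Terminal value at t=3: TV = D_4/(r−g) = 11.0210/(0.0702−0.035) = 313.0964
P₀ = 8.5192/(1+0.0702)^1 + 9.5244/(1+0.0702)^2 + 10.6483/(1+0.0702)^3 + 313.0964/(1+0.0702)^3 = 280.4002

€280.40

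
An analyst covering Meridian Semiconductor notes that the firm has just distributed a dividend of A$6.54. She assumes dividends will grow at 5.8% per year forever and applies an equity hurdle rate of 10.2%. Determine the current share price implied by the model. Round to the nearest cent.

A$157.26

Gordon growth model: P₀ = D₁/(r − g). D₁ = 6.54 × (1 + 0.058) = 6.9193.
P₀ = 6.9193 / (0.102 − 0.058) = 6.9193 / 0.044 = 157.2573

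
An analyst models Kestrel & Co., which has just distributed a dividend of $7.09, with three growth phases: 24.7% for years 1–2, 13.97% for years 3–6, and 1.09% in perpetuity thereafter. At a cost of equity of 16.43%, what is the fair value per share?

$95.78

Three-stage DDM. Project D₁…D_6; terminal Gordon value at t=6 with g = 0.0109; discount at r = 0.1643.
D_1 = 8.8412
D_2 = 11.0250
D_3 = 12.5652
D_4 = 14.3206
D_5 = 16.3212
D_6 = 18.6012
TV_6 = 18.8040/(0.1643−0.0109) = 122.5813
P₀ = Σ Dₜ/(1+r)ᵗ + TV_6/(1+r)^6 = 95.7839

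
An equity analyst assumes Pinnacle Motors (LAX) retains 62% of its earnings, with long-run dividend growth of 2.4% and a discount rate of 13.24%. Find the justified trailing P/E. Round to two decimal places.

Payout ratio b = 1 − 0.62 = 0.38.
Justified trailing P/E = b(1+g)/(r−g) = 0.38×(1+0.024)/(0.1324−0.024) = 3.5897

3.59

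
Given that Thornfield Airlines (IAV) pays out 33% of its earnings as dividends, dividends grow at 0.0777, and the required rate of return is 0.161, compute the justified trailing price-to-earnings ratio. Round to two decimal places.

4.27

Justified trailing P/E = b(1+g)/(r−g) = 0.33×(1+0.0777)/(0.161−0.0777) = 4.2694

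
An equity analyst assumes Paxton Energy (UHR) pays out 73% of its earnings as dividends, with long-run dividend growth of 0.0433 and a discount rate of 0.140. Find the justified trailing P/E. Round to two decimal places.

7.88

Justified trailing P/E = b(1+g)/(r−g) = 0.73×(1+0.0433)/(0.14−0.0433) = 7.8760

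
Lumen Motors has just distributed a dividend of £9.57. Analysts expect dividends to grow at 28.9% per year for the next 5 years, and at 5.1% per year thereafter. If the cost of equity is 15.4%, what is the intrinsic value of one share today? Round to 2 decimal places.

Two-stage DDM. Project D₁…D_5 at 0.289, terminal growth 0.051, discount at r = 0.154.
D_1 = 12.3357
D_2 = 15.9008
D_3 = 20.4961
D_4 = 26.4194
D_5 = 34.0547
Terminal value at t=5: TV = D_6/(r−g) = 35.7914/(0.154−0.051) = 347.4898
P₀ = 12.3357/(1+0.154)^1 + 15.9008/(1+0.154)^2 + 20.4961/(1+0.154)^3 + 26.4194/(1+0.154)^4 + 34.0547/(1+0.154)^5 + 347.4898/(1+0.154)^5 = 237.2936

£237.29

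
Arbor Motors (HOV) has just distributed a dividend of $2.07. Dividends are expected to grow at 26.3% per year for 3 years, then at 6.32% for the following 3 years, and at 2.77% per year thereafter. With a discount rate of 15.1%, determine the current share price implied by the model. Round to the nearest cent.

$32.48

Three-stage DDM. Project D₁…D_6; terminal Gordon value at t=6 with g = 0.0277; discount at r = 0.151.
D_1 = 2.6144
D_2 = 3.3020
D_3 = 4.1704
D_4 = 4.4340
D_5 = 4.7142
D_6 = 5.0122
TV_6 = 5.1510/(0.151−0.0277) = 41.7762
P₀ = Σ Dₜ/(1+r)ᵗ + TV_6/(1+r)^6 = 32.4815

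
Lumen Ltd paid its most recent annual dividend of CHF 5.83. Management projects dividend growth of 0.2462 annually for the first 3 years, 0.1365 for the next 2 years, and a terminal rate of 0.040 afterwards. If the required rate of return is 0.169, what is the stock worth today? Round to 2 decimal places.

Three-stage DDM. Project D₁…D_5; terminal Gordon value at t=5 with g = 0.04; discount at r = 0.169.
D_1 = 7.2653
D_2 = 9.0541
D_3 = 11.2832
D_4 = 12.8233
D_5 = 14.5737
TV_5 = 15.1567/(0.169−0.04) = 117.4936
P₀ = Σ Dₜ/(1+r)ᵗ + TV_5/(1+r)^5 = 87.2655

CHF 87.27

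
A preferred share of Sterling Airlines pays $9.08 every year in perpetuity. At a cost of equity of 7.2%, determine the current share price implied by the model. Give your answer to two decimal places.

Zero-growth DDM (perpetuity): P₀ = D/r = 9.08 / 0.072 = 126.1111

$126.11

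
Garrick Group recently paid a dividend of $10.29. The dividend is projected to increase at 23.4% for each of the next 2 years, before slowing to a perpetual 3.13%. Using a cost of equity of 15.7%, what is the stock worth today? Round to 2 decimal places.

$118.71

Two-stage DDM. Project D₁…D_2 at 0.234, terminal growth 0.0313, discount at r = 0.157.
D_1 = 12.6979
D_2 = 15.6692
Terminal value at t=2: TV = D_3/(r−g) = 16.1596/(0.157−0.0313) = 128.5569
P₀ = 12.6979/(1+0.157)^1 + 15.6692/(1+0.157)^2 + 128.5569/(1+0.157)^2 = 118.7148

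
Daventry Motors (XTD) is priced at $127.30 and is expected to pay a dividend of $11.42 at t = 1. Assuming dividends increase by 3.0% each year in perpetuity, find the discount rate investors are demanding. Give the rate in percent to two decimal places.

Rearranging the constant-growth DDM: r = D₁/P₀ + g.
r = 11.4200 / 127.30 + 0.03 = 0.08971 + 0.03 = 0.11971

11.97%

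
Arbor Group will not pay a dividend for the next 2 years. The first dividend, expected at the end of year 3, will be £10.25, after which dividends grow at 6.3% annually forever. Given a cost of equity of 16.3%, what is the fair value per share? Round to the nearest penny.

£75.78

Deferred-dividend DDM. At t=2 the remaining stream is a growing perpetuity with first payment D_3 = 10.25.
V_2 = D_3/(r−g) = 10.25/(0.163−0.063) = 102.5000
P₀ = V_2/(1+r)^2 = 102.5000/(1+0.163)^2 = 75.7817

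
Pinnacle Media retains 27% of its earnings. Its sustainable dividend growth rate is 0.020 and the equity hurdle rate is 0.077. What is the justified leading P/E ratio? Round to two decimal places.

Payout ratio b = 1 − 0.27 = 0.73.
Justified leading P/E = b/(r−g) = 0.73/(0.077−0.02) = 12.8070

12.81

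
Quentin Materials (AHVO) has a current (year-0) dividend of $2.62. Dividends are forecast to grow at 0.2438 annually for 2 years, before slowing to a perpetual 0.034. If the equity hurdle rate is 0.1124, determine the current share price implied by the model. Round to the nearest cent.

Two-stage DDM. Project D₁…D_2 at 0.2438, terminal growth 0.034, discount at r = 0.1124.
D_1 = 3.2588
D_2 = 4.0532
Terminal value at t=2: TV = D_3/(r−g) = 4.1911/(0.1124−0.034) = 53.4573
P₀ = 3.2588/(1+0.1124)^1 + 4.0532/(1+0.1124)^2 + 53.4573/(1+0.1124)^2 = 49.4051

$49.41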